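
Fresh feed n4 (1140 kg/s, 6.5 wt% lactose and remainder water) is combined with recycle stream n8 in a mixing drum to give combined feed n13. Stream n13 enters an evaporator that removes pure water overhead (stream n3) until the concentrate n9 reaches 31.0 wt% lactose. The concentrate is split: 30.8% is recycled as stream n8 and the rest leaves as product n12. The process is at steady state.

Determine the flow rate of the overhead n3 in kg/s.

901 kg/s

Overall lactose balance (none leaves overhead): lactose in fresh feed = lactose in product, i.e. 1140×0.065 = (1−0.308)·n9·0.310.
n9 = 74.1/(0.310×0.692) = 345.42 kg/s.
Recycle n8 = 0.308×345.42 = 106.39 kg/s.
Combined feed n13 = 1140 + 106.39 = 1246.4 kg/s.
Overhead n3 = n13 − n9 = 1246.4 − 345.42 = 900.97 kg/s.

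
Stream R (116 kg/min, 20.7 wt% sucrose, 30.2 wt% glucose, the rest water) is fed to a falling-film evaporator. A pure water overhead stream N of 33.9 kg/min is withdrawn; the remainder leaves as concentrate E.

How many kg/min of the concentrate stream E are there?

82.1 kg/min

Concentrate = 116 − 33.9 = 82.1 kg/min.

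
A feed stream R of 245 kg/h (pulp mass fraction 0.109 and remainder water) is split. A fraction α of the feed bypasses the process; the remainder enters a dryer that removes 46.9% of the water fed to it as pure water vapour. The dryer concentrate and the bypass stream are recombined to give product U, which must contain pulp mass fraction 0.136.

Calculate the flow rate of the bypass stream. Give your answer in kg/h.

128.6 kg/h

All 245×0.109 = 26.705 kg/h of pulp reaches U, so U = 26.705/0.136 = 196.36 kg/h and vapour = 48.64 kg/h.
The evaporator receives (1−α)·245 of feed at 0.891 water and removes 0.469 of that water:
0.469×0.891×(1−α)×245 = 48.64
(1−α) = 48.64/102.38 = 0.4751;  α = 0.5249.
Bypass flow = 0.5249×245 = 128.6 kg/h.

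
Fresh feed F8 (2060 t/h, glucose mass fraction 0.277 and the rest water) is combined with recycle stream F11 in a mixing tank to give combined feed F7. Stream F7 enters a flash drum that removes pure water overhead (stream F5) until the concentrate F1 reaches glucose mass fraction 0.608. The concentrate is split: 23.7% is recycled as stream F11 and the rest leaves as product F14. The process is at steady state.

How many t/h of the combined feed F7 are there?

2352 t/h

Overall glucose balance (none leaves overhead): glucose in fresh feed = glucose in product, i.e. 2060×0.277 = (1−0.237)·F1·0.608.
F1 = 570.62/(0.608×0.763) = 1230 t/h.
Recycle F11 = 0.237×1230 = 291.52 t/h.
Combined feed F7 = 2060 + 291.52 = 2351.5 t/h.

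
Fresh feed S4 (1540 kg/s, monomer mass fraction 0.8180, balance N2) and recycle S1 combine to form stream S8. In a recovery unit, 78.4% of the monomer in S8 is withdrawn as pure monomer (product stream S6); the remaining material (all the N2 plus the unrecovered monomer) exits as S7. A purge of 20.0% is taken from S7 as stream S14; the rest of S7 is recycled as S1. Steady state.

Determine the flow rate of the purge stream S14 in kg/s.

346.1 kg/s

N2 enters only via S4 and leaves only via the purge: 1540×0.182 = 0.200×(N2 in S7), and the recovery unit passes all N2, so N2 in S8 = N2 in S7 = 1401.4 kg/s.
monomer in S8: m_A = 1540×0.818 + (1−0.200)·(1−0.784)·m_A, so m_A = 1259.7/0.8272 = 1522.9 kg/s.
S7 = (1−0.784)×1522.9 + 1401.4 = 1730.3 kg/s.
Purge S14 = 0.200×1730.3 = 346.07 kg/s.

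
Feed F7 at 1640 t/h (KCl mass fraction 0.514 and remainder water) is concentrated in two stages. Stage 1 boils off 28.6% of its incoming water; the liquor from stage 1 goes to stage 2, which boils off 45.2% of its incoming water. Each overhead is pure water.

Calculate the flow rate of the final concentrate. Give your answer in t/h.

1155 t/h

water in feed = 1640×0.486 = 797.04 t/h.
After stage 1: water left = (1−0.286)×797.04 = 569.09; stream total = 1412 t/h.
After stage 2: water left = (1−0.452)×569.09 = 311.86; final concentrate = 1154.8 t/h.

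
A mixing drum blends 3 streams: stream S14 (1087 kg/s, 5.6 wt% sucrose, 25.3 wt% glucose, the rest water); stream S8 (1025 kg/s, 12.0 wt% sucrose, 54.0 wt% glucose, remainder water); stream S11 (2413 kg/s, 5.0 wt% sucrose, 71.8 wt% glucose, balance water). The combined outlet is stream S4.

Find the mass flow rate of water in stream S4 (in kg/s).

water out = water in = 1087×0.691 + 1025×0.340 + 2413×0.232 = 1659.4 kg/s.

1659 kg/s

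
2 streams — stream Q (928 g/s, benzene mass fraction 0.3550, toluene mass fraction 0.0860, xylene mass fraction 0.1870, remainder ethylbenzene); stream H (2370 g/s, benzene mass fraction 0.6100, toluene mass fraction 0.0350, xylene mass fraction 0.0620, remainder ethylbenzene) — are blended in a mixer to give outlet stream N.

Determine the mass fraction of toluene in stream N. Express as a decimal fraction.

0.0494

Total flow out = 928 + 2370 = 3298 g/s.
toluene in = 928×0.086 + 2370×0.035 = 162.76 g/s.
toluene mass fraction in N = 162.76/3298 = 0.0494.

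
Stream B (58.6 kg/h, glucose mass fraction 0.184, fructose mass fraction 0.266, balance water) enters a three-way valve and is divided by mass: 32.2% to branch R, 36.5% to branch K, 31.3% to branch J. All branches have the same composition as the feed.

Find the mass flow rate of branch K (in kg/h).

21.39 kg/h

Branch K flow = 0.365×58.6 = 21.389 kg/h.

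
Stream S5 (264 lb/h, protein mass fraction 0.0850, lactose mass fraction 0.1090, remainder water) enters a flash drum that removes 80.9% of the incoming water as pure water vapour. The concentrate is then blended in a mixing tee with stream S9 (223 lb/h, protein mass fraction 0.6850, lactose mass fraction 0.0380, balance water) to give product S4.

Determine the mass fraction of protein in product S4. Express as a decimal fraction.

0.5564

Vapour removed = 0.809×0.806×264 = 172.14 lb/h; concentrate = 91.858 lb/h.
protein reaching the mixer = 22.44 (from concentrate) + 223×0.685 = 175.2 lb/h.
Product flow = 91.858 + 223 = 314.86 lb/h; protein fraction = 0.5564.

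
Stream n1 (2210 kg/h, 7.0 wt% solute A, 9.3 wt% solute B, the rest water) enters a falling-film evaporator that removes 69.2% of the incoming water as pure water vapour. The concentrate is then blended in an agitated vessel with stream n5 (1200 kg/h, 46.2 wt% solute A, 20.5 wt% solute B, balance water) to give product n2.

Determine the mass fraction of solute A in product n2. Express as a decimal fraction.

Vapour removed = 0.692×0.837×2210 = 1280 kg/h; concentrate = 929.96 kg/h.
solute A reaching the mixer = 154.7 (from concentrate) + 1200×0.462 = 709.1 kg/h.
Product flow = 929.96 + 1200 = 2130 kg/h; solute A fraction = 0.333.

0.333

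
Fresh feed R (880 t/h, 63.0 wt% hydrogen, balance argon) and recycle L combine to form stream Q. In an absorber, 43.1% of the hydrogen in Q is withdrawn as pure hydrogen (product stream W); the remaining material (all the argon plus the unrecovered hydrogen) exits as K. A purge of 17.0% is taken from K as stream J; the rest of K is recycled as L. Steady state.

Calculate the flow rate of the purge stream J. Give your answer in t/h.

427.2 t/h

argon enters only via R and leaves only via the purge: 880×0.370 = 0.170×(argon in K), and the absorber passes all argon, so argon in Q = argon in K = 1915.3 t/h.
hydrogen in Q: m_A = 880×0.630 + (1−0.170)·(1−0.431)·m_A, so m_A = 554.4/0.5277 = 1050.5 t/h.
K = (1−0.431)×1050.5 + 1915.3 = 2513 t/h.
Purge J = 0.170×2513 = 427.22 t/h.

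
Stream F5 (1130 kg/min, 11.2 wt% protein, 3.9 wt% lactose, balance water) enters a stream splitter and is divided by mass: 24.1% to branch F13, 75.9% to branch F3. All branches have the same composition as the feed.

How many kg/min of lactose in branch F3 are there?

33.45 kg/min

Branch F3 total = 0.759×1130 = 857.67 kg/min.
lactose in F3 = 0.039×857.67 = 33.449 kg/min.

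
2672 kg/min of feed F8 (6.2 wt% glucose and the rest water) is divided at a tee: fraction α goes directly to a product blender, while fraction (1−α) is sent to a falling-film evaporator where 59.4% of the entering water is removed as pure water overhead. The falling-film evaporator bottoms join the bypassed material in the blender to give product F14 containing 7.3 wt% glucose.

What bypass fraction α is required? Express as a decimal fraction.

0.730

All 2672×0.062 = 165.66 kg/min of glucose reaches F14, so F14 = 165.66/0.073 = 2269.4 kg/min and vapour = 402.63 kg/min.
The evaporator receives (1−α)·2672 of feed at 0.938 water and removes 0.594 of that water:
0.594×0.938×(1−α)×2672 = 402.63
(1−α) = 402.63/1488.8 = 0.2704;  α = 0.7296.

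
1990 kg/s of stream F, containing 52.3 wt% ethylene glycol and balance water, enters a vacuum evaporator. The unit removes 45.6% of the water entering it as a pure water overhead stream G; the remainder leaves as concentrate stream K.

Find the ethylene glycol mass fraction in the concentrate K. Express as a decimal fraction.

0.6684

ethylene glycol is not removed: 1990×0.523 = 1040.8 kg/s of ethylene glycol enters K.
water entering = 1990×0.477 = 949.23 kg/s; overhead removed = 0.456×949.23 = 432.85 kg/s.
Concentrate = 1990 − 432.85 = 1557.2 kg/s.
Mass fraction = 1040.8/1557.2 = 0.6684.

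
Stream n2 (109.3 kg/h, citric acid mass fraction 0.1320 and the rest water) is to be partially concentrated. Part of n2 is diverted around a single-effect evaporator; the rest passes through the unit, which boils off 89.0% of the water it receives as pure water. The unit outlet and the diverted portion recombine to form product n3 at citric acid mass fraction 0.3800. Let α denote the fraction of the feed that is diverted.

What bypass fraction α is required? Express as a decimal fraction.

0.155

All 109.3×0.132 = 14.428 kg/h of citric acid reaches n3, so n3 = 14.428/0.380 = 37.967 kg/h and vapour = 71.333 kg/h.
The evaporator receives (1−α)·109.3 of feed at 0.868 water and removes 0.890 of that water:
0.890×0.868×(1−α)×109.3 = 71.333
(1−α) = 71.333/84.436 = 0.8448;  α = 0.1552.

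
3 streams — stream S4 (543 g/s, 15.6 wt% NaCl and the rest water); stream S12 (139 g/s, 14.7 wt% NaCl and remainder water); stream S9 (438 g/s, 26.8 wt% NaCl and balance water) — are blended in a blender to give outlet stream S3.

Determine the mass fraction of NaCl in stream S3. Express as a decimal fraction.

0.199

Total flow out = 543 + 139 + 438 = 1120 g/s.
NaCl in = 543×0.156 + 139×0.147 + 438×0.268 = 222.53 g/s.
NaCl mass fraction in S3 = 222.53/1120 = 0.199.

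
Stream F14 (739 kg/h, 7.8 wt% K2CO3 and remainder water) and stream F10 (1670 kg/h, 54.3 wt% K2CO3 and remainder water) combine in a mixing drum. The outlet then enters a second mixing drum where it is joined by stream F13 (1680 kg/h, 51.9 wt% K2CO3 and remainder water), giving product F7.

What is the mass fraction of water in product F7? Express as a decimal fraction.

0.551

Overall, product flow = 4089 kg/h.
water in = 739×0.922 + 1670×0.457 + 1680×0.481 = 2252.6 kg/h.
water fraction in F7 = 0.551.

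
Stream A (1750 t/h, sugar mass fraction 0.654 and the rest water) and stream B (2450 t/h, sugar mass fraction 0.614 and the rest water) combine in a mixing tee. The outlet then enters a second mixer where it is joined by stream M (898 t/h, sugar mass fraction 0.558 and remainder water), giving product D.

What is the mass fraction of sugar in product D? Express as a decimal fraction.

Overall, product flow = 5098 t/h.
sugar in = 1750×0.654 + 2450×0.614 + 898×0.558 = 3149.9 t/h.
sugar fraction in D = 0.618.

0.618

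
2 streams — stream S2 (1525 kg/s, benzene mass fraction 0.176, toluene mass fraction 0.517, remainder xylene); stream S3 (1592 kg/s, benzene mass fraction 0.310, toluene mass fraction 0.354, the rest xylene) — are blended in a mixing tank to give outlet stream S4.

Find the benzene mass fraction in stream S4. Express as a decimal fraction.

Total flow out = 1525 + 1592 = 3117 kg/s.
benzene in = 1525×0.176 + 1592×0.310 = 761.92 kg/s.
benzene mass fraction in S4 = 761.92/3117 = 0.244.

0.244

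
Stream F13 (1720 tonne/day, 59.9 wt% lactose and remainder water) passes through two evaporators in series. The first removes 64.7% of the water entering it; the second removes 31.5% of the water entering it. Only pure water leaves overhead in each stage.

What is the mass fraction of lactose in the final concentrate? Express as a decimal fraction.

water in feed = 1720×0.401 = 689.72 tonne/day.
After stage 1: water left = (1−0.647)×689.72 = 243.47; stream total = 1273.8 tonne/day.
After stage 2: water left = (1−0.315)×243.47 = 166.78; final concentrate = 1197.1 tonne/day.
lactose fraction = 1030.3/1197.1 = 0.8607.

0.8607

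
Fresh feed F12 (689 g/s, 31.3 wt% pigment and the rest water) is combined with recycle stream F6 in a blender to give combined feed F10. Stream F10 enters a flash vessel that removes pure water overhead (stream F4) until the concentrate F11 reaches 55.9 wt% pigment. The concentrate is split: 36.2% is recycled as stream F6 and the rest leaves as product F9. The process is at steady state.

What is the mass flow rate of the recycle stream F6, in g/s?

Overall pigment balance (none leaves overhead): pigment in fresh feed = pigment in product, i.e. 689×0.313 = (1−0.362)·F11·0.559.
F11 = 215.66/(0.559×0.638) = 604.69 g/s.
Recycle F6 = 0.362×604.69 = 218.9 g/s.

218.9 g/s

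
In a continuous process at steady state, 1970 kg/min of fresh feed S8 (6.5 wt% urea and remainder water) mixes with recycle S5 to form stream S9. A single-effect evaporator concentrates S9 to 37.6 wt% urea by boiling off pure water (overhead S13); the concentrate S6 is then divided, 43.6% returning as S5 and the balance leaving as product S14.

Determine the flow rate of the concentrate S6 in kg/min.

Overall urea balance (none leaves overhead): urea in fresh feed = urea in product, i.e. 1970×0.065 = (1−0.436)·S6·0.376.
S6 = 128.05/(0.376×0.564) = 603.83 kg/min.

603.8 kg/min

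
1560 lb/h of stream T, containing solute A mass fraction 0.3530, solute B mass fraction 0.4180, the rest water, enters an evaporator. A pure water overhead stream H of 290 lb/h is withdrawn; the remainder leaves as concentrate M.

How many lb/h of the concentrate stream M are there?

1270 lb/h

Concentrate = 1560 − 290 = 1270 lb/h.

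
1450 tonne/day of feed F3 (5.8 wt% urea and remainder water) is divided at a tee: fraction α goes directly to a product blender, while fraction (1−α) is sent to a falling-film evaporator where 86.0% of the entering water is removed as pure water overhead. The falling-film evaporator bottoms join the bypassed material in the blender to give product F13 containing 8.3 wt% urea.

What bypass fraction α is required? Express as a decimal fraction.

All 1450×0.058 = 84.1 tonne/day of urea reaches F13, so F13 = 84.1/0.083 = 1013.3 tonne/day and vapour = 436.75 tonne/day.
The evaporator receives (1−α)·1450 of feed at 0.942 water and removes 0.860 of that water:
0.860×0.942×(1−α)×1450 = 436.75
(1−α) = 436.75/1174.7 = 0.3718;  α = 0.6282.

0.628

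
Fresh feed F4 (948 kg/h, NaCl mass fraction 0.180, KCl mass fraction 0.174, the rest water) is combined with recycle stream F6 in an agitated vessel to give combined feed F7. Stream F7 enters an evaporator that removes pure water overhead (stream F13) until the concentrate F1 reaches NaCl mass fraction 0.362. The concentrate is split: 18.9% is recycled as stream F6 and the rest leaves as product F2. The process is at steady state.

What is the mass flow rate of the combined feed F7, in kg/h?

1058 kg/h

Overall NaCl balance (none leaves overhead): NaCl in fresh feed = NaCl in product, i.e. 948×0.180 = (1−0.189)·F1·0.362.
F1 = 170.64/(0.362×0.811) = 581.23 kg/h.
Recycle F6 = 0.189×581.23 = 109.85 kg/h.
Combined feed F7 = 948 + 109.85 = 1057.9 kg/h.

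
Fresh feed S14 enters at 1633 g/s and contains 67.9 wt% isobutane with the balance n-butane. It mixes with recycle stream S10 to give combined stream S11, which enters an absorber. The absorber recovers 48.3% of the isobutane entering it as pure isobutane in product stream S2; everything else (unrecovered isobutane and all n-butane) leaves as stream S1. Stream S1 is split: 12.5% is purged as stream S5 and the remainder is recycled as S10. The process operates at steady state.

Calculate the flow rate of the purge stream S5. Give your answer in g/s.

655 g/s

n-butane enters only via S14 and leaves only via the purge: 1633×0.321 = 0.125×(n-butane in S1), and the absorber passes all n-butane, so n-butane in S11 = n-butane in S1 = 4193.5 g/s.
isobutane in S11: m_A = 1633×0.679 + (1−0.125)·(1−0.483)·m_A, so m_A = 1108.8/0.5476 = 2024.8 g/s.
S1 = (1−0.483)×2024.8 + 4193.5 = 5240.3 g/s.
Purge S5 = 0.125×5240.3 = 655.04 g/s.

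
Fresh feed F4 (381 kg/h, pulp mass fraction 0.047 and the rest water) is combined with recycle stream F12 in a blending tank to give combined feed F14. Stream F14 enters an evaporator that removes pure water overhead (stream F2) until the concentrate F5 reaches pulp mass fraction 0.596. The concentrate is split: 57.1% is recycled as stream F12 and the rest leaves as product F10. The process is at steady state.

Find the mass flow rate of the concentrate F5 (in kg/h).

70.04 kg/h

Overall pulp balance (none leaves overhead): pulp in fresh feed = pulp in product, i.e. 381×0.047 = (1−0.571)·F5·0.596.
F5 = 17.907/(0.596×0.429) = 70.036 kg/h.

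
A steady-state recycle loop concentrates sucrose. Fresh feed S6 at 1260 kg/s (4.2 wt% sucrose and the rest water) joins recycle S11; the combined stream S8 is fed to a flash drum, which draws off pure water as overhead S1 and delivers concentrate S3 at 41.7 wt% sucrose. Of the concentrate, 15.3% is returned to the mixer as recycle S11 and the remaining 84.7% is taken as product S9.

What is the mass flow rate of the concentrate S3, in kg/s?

149.8 kg/s

Overall sucrose balance (none leaves overhead): sucrose in fresh feed = sucrose in product, i.e. 1260×0.042 = (1−0.153)·S3·0.417.
S3 = 52.92/(0.417×0.847) = 149.83 kg/s.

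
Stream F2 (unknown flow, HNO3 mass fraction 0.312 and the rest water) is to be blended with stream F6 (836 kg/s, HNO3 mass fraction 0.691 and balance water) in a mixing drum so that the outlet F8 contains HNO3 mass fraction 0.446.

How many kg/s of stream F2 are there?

Let F2 be the unknown flow. Total out = 836 + F2.
HNO3 balance: 577.68 + 0.312·F2 = 0.446·(836 + F2)
(0.312 − 0.446)·F2 = 0.446×836 − 577.68 = -204.82
F2 = -204.82 / -0.134 = 1528.5 kg/s

1529 kg/s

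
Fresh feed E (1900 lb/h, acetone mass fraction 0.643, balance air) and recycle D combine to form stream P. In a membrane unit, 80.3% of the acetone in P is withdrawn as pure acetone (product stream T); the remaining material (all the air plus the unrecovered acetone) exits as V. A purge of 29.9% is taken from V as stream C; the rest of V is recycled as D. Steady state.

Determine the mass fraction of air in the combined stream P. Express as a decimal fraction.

0.615

air enters only via E and leaves only via the purge: 1900×0.357 = 0.299×(air in V), and the membrane unit passes all air, so air in P = air in V = 2268.6 lb/h.
acetone in P: m_A = 1900×0.643 + (1−0.299)·(1−0.803)·m_A, so m_A = 1221.7/0.8619 = 1417.4 lb/h.
P = 1417.4 + 2268.6 = 3686 lb/h.
air fraction in P = 2268.6/3686 = 0.615.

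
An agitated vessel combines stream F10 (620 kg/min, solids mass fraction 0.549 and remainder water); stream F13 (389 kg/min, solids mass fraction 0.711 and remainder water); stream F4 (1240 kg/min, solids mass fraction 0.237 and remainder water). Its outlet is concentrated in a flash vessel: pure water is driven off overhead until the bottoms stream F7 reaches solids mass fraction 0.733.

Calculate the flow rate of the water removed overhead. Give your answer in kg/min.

solids entering = 620×0.549 + 389×0.711 + 1240×0.237 = 910.84 kg/min.
All solids reports to F7, so F7 = 910.84/0.733 = 1242.6 kg/min.
Total feed = 2249 kg/min; overhead = 2249 − 1242.6 = 1006.4 kg/min.

1006 kg/min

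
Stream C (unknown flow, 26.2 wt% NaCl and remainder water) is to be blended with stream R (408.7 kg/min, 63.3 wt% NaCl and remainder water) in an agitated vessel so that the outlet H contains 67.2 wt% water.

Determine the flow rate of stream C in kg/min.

Let C be the unknown flow. Total out = 408.7 + C.
water balance: 149.99 + 0.738·C = 0.672·(408.7 + C)
(0.738 − 0.672)·C = 0.672×408.7 − 149.99 = 124.65
C = 124.65 / 0.066 = 1888.7 kg/min

1889 kg/min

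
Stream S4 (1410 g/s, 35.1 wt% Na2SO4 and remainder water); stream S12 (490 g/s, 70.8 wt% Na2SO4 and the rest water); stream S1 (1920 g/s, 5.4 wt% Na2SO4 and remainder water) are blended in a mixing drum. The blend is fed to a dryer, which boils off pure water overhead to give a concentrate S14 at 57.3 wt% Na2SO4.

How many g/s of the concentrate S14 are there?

Na2SO4 entering = 1410×0.351 + 490×0.708 + 1920×0.054 = 945.51 g/s.
All Na2SO4 reports to S14, so S14 = 945.51/0.573 = 1650.1 g/s.

1650 g/s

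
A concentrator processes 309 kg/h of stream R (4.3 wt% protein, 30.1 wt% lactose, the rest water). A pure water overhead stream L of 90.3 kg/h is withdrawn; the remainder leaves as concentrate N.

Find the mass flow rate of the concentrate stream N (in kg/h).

Concentrate = 309 − 90.3 = 218.7 kg/h.

218.7 kg/h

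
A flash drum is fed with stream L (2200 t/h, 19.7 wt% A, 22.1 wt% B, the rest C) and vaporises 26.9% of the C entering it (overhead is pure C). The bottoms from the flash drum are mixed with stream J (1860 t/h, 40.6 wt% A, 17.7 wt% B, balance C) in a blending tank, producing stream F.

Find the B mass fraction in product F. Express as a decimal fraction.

0.219

Vapour removed = 0.269×0.582×2200 = 344.43 t/h; concentrate = 1855.6 t/h.
B reaching the mixer = 486.2 (from concentrate) + 1860×0.177 = 815.42 t/h.
Product flow = 1855.6 + 1860 = 3715.6 t/h; B fraction = 0.219.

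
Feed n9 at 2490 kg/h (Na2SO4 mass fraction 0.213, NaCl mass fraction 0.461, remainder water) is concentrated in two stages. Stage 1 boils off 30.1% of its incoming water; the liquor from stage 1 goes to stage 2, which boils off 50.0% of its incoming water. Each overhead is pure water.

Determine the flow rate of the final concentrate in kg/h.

1962 kg/h

water in feed = 2490×0.326 = 811.74 kg/h.
After stage 1: water left = (1−0.301)×811.74 = 567.41; stream total = 2245.7 kg/h.
After stage 2: water left = (1−0.500)×567.41 = 283.7; final concentrate = 1962 kg/h.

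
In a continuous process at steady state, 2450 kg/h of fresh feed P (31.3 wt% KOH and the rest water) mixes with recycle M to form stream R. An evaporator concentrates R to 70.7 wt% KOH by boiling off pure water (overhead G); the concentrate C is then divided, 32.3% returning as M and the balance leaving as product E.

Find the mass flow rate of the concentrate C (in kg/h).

Overall KOH balance (none leaves overhead): KOH in fresh feed = KOH in product, i.e. 2450×0.313 = (1−0.323)·C·0.707.
C = 766.85/(0.707×0.677) = 1602.1 kg/h.

1602 kg/h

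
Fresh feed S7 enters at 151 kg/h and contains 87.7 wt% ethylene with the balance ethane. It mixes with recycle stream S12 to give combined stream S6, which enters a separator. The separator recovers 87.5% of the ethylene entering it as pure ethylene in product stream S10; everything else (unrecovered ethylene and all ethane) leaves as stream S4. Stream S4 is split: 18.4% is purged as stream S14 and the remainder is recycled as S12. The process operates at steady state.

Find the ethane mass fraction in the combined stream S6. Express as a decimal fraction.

0.406

ethane enters only via S7 and leaves only via the purge: 151×0.123 = 0.184×(ethane in S4), and the separator passes all ethane, so ethane in S6 = ethane in S4 = 100.94 kg/h.
ethylene in S6: m_A = 151×0.877 + (1−0.184)·(1−0.875)·m_A, so m_A = 132.43/0.8980 = 147.47 kg/h.
S6 = 147.47 + 100.94 = 248.41 kg/h.
ethane fraction in S6 = 100.94/248.41 = 0.406.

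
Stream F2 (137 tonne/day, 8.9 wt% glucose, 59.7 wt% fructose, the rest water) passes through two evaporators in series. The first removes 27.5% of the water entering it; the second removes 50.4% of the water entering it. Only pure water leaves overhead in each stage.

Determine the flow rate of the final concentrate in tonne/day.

water in feed = 137×0.314 = 43.018 tonne/day.
After stage 1: water left = (1−0.275)×43.018 = 31.188; stream total = 125.17 tonne/day.
After stage 2: water left = (1−0.504)×31.188 = 15.469; final concentrate = 109.45 tonne/day.

109.5 tonne/day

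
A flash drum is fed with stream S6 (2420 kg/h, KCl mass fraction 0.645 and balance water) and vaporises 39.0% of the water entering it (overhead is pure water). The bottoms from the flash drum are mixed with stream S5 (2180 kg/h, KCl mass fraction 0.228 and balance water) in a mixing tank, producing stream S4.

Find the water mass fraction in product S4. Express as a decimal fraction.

Vapour removed = 0.390×0.355×2420 = 335.05 kg/h; concentrate = 2085 kg/h.
water reaching the mixer = 524.05 (from concentrate) + 2180×0.772 = 2207 kg/h.
Product flow = 2085 + 2180 = 4265 kg/h; water fraction = 0.517.

0.517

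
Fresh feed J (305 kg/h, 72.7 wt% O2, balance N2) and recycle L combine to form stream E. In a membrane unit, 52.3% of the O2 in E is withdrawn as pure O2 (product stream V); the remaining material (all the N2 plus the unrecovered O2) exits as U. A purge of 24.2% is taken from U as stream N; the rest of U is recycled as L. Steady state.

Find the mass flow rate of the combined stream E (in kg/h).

691.4 kg/h

N2 enters only via J and leaves only via the purge: 305×0.273 = 0.242×(N2 in U), and the membrane unit passes all N2, so N2 in E = N2 in U = 344.07 kg/h.
O2 in E: m_A = 305×0.727 + (1−0.242)·(1−0.523)·m_A, so m_A = 221.73/0.6384 = 347.31 kg/h.
E = 347.31 + 344.07 = 691.38 kg/h.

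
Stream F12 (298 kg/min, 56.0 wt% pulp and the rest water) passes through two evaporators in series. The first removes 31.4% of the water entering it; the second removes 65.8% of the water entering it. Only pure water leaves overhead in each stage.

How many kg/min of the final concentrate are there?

water in feed = 298×0.440 = 131.12 kg/min.
After stage 1: water left = (1−0.314)×131.12 = 89.948; stream total = 256.83 kg/min.
After stage 2: water left = (1−0.658)×89.948 = 30.762; final concentrate = 197.64 kg/min.

197.6 kg/min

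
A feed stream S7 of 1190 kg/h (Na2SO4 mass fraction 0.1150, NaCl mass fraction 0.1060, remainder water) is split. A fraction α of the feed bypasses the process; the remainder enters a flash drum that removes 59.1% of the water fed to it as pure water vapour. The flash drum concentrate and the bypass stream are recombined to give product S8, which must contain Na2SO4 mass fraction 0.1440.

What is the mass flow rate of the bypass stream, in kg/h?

All 1190×0.115 = 136.85 kg/h of Na2SO4 reaches S8, so S8 = 136.85/0.144 = 950.35 kg/h and vapour = 239.65 kg/h.
The evaporator receives (1−α)·1190 of feed at 0.779 water and removes 0.591 of that water:
0.591×0.779×(1−α)×1190 = 239.65
(1−α) = 239.65/547.86 = 0.4374;  α = 0.5626.
Bypass flow = 0.5626×1190 = 669.46 kg/h.

669.5 kg/h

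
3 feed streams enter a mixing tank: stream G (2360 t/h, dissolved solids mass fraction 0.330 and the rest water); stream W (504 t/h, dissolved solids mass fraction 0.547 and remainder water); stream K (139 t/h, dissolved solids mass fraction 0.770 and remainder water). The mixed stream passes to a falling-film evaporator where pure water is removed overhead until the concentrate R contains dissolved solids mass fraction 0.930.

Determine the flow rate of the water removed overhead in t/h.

1754 t/h

dissolved solids entering = 2360×0.330 + 504×0.547 + 139×0.770 = 1161.5 t/h.
All dissolved solids reports to R, so R = 1161.5/0.930 = 1248.9 t/h.
Total feed = 3003 t/h; overhead = 3003 − 1248.9 = 1754.1 t/h.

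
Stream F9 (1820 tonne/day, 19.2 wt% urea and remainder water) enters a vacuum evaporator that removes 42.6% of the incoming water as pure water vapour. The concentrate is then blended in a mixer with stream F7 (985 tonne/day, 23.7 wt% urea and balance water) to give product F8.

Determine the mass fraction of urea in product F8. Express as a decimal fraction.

Vapour removed = 0.426×0.808×1820 = 626.46 tonne/day; concentrate = 1193.5 tonne/day.
urea reaching the mixer = 349.44 (from concentrate) + 985×0.237 = 582.88 tonne/day.
Product flow = 1193.5 + 985 = 2178.5 tonne/day; urea fraction = 0.268.

0.268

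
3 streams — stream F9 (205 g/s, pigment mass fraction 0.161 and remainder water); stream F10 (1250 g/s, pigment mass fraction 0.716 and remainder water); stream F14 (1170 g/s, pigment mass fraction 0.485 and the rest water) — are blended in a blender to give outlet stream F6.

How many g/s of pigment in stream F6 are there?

1495 g/s

pigment out = pigment in = 205×0.161 + 1250×0.716 + 1170×0.485 = 1495.5 g/s.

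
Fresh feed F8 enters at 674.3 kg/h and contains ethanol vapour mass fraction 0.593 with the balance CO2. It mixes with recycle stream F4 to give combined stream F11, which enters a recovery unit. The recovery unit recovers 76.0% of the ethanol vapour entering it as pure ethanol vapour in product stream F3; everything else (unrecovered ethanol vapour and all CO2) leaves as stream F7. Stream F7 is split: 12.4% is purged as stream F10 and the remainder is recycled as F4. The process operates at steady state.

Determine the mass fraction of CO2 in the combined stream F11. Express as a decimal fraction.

0.814

CO2 enters only via F8 and leaves only via the purge: 674.3×0.407 = 0.124×(CO2 in F7), and the recovery unit passes all CO2, so CO2 in F11 = CO2 in F7 = 2213.2 kg/h.
ethanol vapour in F11: m_A = 674.3×0.593 + (1−0.124)·(1−0.760)·m_A, so m_A = 399.86/0.7898 = 506.31 kg/h.
F11 = 506.31 + 2213.2 = 2719.5 kg/h.
CO2 fraction in F11 = 2213.2/2719.5 = 0.814.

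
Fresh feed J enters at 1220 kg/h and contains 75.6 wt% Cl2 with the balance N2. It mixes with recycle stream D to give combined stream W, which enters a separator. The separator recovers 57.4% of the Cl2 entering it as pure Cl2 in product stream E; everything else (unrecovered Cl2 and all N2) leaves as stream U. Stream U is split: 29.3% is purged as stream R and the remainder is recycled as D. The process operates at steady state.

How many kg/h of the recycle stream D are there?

1116 kg/h

N2 enters only via J and leaves only via the purge: 1220×0.244 = 0.293×(N2 in U), and the separator passes all N2, so N2 in W = N2 in U = 1016 kg/h.
Cl2 in W: m_A = 1220×0.756 + (1−0.293)·(1−0.574)·m_A, so m_A = 922.32/0.6988 = 1319.8 kg/h.
U = (1−0.574)×1319.8 + 1016 = 1578.2 kg/h.
Recycle D = (1−0.293)×1578.2 = 1115.8 kg/h.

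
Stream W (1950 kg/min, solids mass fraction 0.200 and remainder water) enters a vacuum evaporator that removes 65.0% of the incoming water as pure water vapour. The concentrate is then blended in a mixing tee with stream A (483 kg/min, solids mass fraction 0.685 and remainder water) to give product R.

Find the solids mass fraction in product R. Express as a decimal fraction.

0.508

Vapour removed = 0.650×0.800×1950 = 1014 kg/min; concentrate = 936 kg/min.
solids reaching the mixer = 390 (from concentrate) + 483×0.685 = 720.86 kg/min.
Product flow = 936 + 483 = 1419 kg/min; solids fraction = 0.508.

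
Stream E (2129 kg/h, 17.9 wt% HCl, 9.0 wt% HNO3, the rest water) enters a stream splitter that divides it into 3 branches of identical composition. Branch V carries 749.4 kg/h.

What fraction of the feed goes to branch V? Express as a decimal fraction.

Fraction to V = 749.4/2129 = 0.3520.

0.352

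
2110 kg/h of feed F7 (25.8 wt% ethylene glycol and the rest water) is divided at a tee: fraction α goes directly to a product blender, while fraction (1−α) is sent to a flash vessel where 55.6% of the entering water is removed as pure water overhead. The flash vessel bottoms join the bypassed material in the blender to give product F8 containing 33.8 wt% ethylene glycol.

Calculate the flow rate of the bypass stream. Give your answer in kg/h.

All 2110×0.258 = 544.38 kg/h of ethylene glycol reaches F8, so F8 = 544.38/0.338 = 1610.6 kg/h and vapour = 499.41 kg/h.
The evaporator receives (1−α)·2110 of feed at 0.742 water and removes 0.556 of that water:
0.556×0.742×(1−α)×2110 = 499.41
(1−α) = 499.41/870.48 = 0.5737;  α = 0.4263.
Bypass flow = 0.4263×2110 = 899.47 kg/h.

899.5 kg/h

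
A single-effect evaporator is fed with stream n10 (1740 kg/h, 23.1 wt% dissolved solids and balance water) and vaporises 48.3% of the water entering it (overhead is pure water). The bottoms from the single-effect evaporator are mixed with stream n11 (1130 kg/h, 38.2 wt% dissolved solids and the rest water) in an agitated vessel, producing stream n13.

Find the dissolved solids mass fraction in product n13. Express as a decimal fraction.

0.375

Vapour removed = 0.483×0.769×1740 = 646.28 kg/h; concentrate = 1093.7 kg/h.
dissolved solids reaching the mixer = 401.94 (from concentrate) + 1130×0.382 = 833.6 kg/h.
Product flow = 1093.7 + 1130 = 2223.7 kg/h; dissolved solids fraction = 0.375.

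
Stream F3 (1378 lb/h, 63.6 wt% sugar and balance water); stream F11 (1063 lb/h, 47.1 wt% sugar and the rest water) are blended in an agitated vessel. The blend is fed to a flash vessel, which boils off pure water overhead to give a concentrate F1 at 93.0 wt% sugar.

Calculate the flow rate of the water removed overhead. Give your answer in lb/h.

960.3 lb/h

sugar entering = 1378×0.636 + 1063×0.471 = 1377.1 lb/h.
All sugar reports to F1, so F1 = 1377.1/0.930 = 1480.7 lb/h.
Total feed = 2441 lb/h; overhead = 2441 − 1480.7 = 960.27 lb/h.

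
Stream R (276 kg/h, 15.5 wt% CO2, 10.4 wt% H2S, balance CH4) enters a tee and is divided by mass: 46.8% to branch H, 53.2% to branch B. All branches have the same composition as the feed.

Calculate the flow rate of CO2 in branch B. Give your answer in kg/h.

22.76 kg/h

Branch B total = 0.532×276 = 146.83 kg/h.
CO2 in B = 0.155×146.83 = 22.759 kg/h.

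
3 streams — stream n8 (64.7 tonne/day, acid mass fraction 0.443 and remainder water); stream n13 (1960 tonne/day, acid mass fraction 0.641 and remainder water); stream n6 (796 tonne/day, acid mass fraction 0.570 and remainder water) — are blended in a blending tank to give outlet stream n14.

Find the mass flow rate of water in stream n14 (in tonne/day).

water out = water in = 64.7×0.557 + 1960×0.359 + 796×0.430 = 1082 tonne/day.

1082 tonne/day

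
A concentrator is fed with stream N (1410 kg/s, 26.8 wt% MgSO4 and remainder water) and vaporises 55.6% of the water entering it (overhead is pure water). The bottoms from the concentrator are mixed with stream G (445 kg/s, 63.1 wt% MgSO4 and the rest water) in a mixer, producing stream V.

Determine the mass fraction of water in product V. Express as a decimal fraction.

0.486

Vapour removed = 0.556×0.732×1410 = 573.86 kg/s; concentrate = 836.14 kg/s.
water reaching the mixer = 458.26 (from concentrate) + 445×0.369 = 622.47 kg/s.
Product flow = 836.14 + 445 = 1281.1 kg/s; water fraction = 0.486.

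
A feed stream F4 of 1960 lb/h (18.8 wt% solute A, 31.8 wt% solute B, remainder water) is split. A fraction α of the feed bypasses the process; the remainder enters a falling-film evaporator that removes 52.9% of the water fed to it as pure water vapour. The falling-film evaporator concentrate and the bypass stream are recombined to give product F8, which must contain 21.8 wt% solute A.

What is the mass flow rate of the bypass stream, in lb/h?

All 1960×0.188 = 368.48 lb/h of solute A reaches F8, so F8 = 368.48/0.218 = 1690.3 lb/h and vapour = 269.72 lb/h.
The evaporator receives (1−α)·1960 of feed at 0.494 water and removes 0.529 of that water:
0.529×0.494×(1−α)×1960 = 269.72
(1−α) = 269.72/512.2 = 0.5266;  α = 0.4734.
Bypass flow = 0.4734×1960 = 927.86 lb/h.

927.9 lb/h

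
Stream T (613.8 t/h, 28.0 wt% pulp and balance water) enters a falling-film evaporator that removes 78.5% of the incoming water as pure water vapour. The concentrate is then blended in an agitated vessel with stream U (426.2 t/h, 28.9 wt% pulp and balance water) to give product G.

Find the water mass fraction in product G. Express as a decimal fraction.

Vapour removed = 0.785×0.720×613.8 = 346.92 t/h; concentrate = 266.88 t/h.
water reaching the mixer = 95.016 (from concentrate) + 426.2×0.711 = 398.04 t/h.
Product flow = 266.88 + 426.2 = 693.08 t/h; water fraction = 0.5743.

0.5743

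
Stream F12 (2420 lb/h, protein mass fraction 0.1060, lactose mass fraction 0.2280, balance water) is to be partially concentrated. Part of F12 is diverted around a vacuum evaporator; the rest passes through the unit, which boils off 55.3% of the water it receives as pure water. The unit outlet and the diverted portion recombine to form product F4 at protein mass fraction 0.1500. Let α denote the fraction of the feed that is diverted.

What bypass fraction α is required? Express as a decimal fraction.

All 2420×0.106 = 256.52 lb/h of protein reaches F4, so F4 = 256.52/0.150 = 1710.1 lb/h and vapour = 709.87 lb/h.
The evaporator receives (1−α)·2420 of feed at 0.666 water and removes 0.553 of that water:
0.553×0.666×(1−α)×2420 = 709.87
(1−α) = 709.87/891.28 = 0.7965;  α = 0.2035.

0.204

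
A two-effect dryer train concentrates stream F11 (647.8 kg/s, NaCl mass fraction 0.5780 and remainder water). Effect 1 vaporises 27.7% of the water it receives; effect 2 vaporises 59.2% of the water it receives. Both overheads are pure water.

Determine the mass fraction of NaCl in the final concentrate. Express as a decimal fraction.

0.8228

water in feed = 647.8×0.422 = 273.37 kg/s.
After stage 1: water left = (1−0.277)×273.37 = 197.65; stream total = 572.08 kg/s.
After stage 2: water left = (1−0.592)×197.65 = 80.64; final concentrate = 455.07 kg/s.
NaCl fraction = 374.43/455.07 = 0.8228.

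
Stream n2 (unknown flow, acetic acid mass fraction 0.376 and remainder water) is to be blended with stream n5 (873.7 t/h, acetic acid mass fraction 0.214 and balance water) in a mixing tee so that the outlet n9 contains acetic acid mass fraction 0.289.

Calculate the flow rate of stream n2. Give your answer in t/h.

Let n2 be the unknown flow. Total out = 873.7 + n2.
acetic acid balance: 186.97 + 0.376·n2 = 0.289·(873.7 + n2)
(0.376 − 0.289)·n2 = 0.289×873.7 − 186.97 = 65.528
n2 = 65.528 / 0.087 = 753.19 t/h

753.2 t/h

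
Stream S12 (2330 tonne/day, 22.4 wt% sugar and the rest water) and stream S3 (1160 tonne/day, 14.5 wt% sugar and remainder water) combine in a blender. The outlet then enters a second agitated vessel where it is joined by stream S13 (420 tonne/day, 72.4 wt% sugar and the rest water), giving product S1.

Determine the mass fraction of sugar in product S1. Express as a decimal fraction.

Overall, product flow = 3910 tonne/day.
sugar in = 2330×0.224 + 1160×0.145 + 420×0.724 = 994.2 tonne/day.
sugar fraction in S1 = 0.254.

0.254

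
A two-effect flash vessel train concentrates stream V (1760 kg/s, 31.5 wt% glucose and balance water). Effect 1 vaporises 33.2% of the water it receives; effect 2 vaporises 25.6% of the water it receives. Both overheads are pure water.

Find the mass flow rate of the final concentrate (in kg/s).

water in feed = 1760×0.685 = 1205.6 kg/s.
After stage 1: water left = (1−0.332)×1205.6 = 805.34; stream total = 1359.7 kg/s.
After stage 2: water left = (1−0.256)×805.34 = 599.17; final concentrate = 1153.6 kg/s.

1154 kg/s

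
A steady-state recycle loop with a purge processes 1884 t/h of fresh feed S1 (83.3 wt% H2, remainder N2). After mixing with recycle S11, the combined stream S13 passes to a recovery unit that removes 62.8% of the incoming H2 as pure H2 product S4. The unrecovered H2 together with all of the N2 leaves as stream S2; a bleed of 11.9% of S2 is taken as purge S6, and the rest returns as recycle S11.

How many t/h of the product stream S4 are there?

1466 t/h

H2 in S13: m_A = 1884×0.833 + (1−0.119)·(1−0.628)·m_A, so m_A = 1569.4/0.6723 = 2334.4 t/h.
Product S4 = 0.628×2334.4 = 1466 t/h.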